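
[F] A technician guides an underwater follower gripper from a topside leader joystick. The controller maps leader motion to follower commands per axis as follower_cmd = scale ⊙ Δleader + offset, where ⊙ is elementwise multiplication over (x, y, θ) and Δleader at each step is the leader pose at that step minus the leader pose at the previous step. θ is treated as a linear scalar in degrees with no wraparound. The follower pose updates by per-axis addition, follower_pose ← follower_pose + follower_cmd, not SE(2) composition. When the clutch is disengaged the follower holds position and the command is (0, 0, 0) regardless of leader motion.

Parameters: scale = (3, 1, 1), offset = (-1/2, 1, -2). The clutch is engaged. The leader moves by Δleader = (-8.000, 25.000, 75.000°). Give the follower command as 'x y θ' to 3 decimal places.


axis x: 3·-8.000 + -1/2 = -24.500
axis y: 1·25.000 + 1 = 26.000
axis θ: 1·75.000 + -2 = 73.000

-24.500 26.000 73.000


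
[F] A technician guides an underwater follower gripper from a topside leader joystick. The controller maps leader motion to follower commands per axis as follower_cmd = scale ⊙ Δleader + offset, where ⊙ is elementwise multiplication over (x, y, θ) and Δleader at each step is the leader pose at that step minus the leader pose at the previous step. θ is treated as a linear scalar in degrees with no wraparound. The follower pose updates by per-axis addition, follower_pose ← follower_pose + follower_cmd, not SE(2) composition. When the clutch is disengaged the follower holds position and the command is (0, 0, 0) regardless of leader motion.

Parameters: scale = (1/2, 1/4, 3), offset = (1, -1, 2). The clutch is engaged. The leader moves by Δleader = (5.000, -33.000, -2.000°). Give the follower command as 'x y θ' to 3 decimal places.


axis x: 1/2·5.000 + 1 = 3.500
axis y: 1/4·-33.000 + -1 = -9.250
axis θ: 3·-2.000 + 2 = -4.000

3.500 -9.250 -4.000


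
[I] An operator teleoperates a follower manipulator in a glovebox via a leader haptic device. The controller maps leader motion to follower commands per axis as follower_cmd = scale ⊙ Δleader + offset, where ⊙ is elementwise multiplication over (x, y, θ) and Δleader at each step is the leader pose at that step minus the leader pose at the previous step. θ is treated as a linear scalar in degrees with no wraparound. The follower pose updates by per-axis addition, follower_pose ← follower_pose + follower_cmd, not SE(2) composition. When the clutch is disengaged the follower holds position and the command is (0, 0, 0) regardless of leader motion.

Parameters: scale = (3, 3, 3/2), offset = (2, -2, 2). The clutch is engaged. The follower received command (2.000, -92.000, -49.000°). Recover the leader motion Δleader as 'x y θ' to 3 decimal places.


axis x: (2.000 − 2) / (3) = 0.000
axis y: (-92.000 − -2) / (3) = -30.000
axis θ: (-49.000 − 2) / (3/2) = -34.000

0.000 -30.000 -34.000


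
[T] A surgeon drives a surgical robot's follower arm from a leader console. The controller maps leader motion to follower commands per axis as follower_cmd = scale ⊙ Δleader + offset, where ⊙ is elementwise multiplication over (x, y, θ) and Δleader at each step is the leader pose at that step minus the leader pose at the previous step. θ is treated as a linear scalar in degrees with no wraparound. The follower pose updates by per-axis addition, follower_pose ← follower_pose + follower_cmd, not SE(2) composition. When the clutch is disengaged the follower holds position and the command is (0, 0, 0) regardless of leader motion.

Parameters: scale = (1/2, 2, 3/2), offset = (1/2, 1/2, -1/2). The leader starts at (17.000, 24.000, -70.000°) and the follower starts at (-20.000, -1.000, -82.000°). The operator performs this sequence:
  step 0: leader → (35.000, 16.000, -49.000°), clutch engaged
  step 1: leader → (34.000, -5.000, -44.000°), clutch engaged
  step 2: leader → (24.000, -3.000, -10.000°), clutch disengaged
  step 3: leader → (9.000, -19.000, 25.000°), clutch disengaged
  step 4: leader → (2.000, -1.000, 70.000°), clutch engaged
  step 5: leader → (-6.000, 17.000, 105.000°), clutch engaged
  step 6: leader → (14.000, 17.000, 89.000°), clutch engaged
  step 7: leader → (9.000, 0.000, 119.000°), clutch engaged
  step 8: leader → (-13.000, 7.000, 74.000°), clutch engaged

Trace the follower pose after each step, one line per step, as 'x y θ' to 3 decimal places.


step 0: Δleader=(18.000, -8.000, 21.000°), engaged; cmd=(9.500, -15.500, 31.000°) → follower=(-10.500, -16.500, -51.000°)
step 1: Δleader=(-1.000, -21.000, 5.000°), engaged; cmd=(0.000, -41.500, 7.000°) → follower=(-10.500, -58.000, -44.000°)
step 2: Δleader=(-10.000, 2.000, 34.000°), disengaged; cmd=(0,0,0) → follower holds at (-10.500, -58.000, -44.000°)
step 3: Δleader=(-15.000, -16.000, 35.000°), disengaged; cmd=(0,0,0) → follower holds at (-10.500, -58.000, -44.000°)
step 4: Δleader=(-7.000, 18.000, 45.000°), engaged; cmd=(-3.000, 36.500, 67.000°) → follower=(-13.500, -21.500, 23.000°)
step 5: Δleader=(-8.000, 18.000, 35.000°), engaged; cmd=(-3.500, 36.500, 52.000°) → follower=(-17.000, 15.000, 75.000°)
step 6: Δleader=(20.000, 0.000, -16.000°), engaged; cmd=(10.500, 0.500, -24.500°) → follower=(-6.500, 15.500, 50.500°)
step 7: Δleader=(-5.000, -17.000, 30.000°), engaged; cmd=(-2.000, -33.500, 44.500°) → follower=(-8.500, -18.000, 95.000°)
step 8: Δleader=(-22.000, 7.000, -45.000°), engaged; cmd=(-10.500, 14.500, -68.000°) → follower=(-19.000, -3.500, 27.000°)

-10.500 -16.500 -51.000
-10.500 -58.000 -44.000
-10.500 -58.000 -44.000
-10.500 -58.000 -44.000
-13.500 -21.500 23.000
-17.000 15.000 75.000
-6.500 15.500 50.500
-8.500 -18.000 95.000
-19.000 -3.500 27.000


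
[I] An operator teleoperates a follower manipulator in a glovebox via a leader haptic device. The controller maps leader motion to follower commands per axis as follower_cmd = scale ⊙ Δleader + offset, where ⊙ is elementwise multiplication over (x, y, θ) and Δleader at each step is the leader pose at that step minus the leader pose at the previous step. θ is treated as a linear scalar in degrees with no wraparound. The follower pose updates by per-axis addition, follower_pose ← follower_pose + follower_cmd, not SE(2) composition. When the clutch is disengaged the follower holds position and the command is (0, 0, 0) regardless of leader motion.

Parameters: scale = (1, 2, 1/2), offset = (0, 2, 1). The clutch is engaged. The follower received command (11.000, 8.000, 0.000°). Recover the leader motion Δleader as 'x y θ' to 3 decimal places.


axis x: (11.000 − 0) / (1) = 11.000
axis y: (8.000 − 2) / (2) = 3.000
axis θ: (0.000 − 1) / (1/2) = -2.000

11.000 3.000 -2.000


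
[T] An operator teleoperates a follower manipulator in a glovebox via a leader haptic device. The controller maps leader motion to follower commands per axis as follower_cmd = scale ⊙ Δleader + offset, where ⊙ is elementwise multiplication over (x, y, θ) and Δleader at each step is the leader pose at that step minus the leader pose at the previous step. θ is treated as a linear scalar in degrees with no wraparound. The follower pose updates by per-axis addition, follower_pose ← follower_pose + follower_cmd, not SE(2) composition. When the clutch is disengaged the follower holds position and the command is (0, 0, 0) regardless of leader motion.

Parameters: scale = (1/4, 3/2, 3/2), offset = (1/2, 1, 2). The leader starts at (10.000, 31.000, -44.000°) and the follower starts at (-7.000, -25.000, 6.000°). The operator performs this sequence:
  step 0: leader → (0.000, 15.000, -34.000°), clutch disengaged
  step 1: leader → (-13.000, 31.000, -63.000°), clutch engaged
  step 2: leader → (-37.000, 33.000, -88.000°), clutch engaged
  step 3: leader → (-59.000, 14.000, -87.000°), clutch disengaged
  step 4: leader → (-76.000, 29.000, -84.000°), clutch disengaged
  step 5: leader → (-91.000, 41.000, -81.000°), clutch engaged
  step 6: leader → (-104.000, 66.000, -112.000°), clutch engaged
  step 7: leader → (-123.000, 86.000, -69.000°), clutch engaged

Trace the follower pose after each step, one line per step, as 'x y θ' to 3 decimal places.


-7.000 -25.000 6.000
-9.750 0.000 -35.500
-15.250 4.000 -71.000
-15.250 4.000 -71.000
-15.250 4.000 -71.000
-18.500 23.000 -64.500
-21.250 61.500 -109.000
-25.500 92.500 -42.500

step 0: Δleader=(-10.000, -16.000, 10.000°), disengaged; cmd=(0,0,0) → follower holds at (-7.000, -25.000, 6.000°)
step 1: Δleader=(-13.000, 16.000, -29.000°), engaged; cmd=(-2.750, 25.000, -41.500°) → follower=(-9.750, 0.000, -35.500°)
step 2: Δleader=(-24.000, 2.000, -25.000°), engaged; cmd=(-5.500, 4.000, -35.500°) → follower=(-15.250, 4.000, -71.000°)
step 3: Δleader=(-22.000, -19.000, 1.000°), disengaged; cmd=(0,0,0) → follower holds at (-15.250, 4.000, -71.000°)
step 4: Δleader=(-17.000, 15.000, 3.000°), disengaged; cmd=(0,0,0) → follower holds at (-15.250, 4.000, -71.000°)
step 5: Δleader=(-15.000, 12.000, 3.000°), engaged; cmd=(-3.250, 19.000, 6.500°) → follower=(-18.500, 23.000, -64.500°)
step 6: Δleader=(-13.000, 25.000, -31.000°), engaged; cmd=(-2.750, 38.500, -44.500°) → follower=(-21.250, 61.500, -109.000°)
step 7: Δleader=(-19.000, 20.000, 43.000°), engaged; cmd=(-4.250, 31.000, 66.500°) → follower=(-25.500, 92.500, -42.500°)


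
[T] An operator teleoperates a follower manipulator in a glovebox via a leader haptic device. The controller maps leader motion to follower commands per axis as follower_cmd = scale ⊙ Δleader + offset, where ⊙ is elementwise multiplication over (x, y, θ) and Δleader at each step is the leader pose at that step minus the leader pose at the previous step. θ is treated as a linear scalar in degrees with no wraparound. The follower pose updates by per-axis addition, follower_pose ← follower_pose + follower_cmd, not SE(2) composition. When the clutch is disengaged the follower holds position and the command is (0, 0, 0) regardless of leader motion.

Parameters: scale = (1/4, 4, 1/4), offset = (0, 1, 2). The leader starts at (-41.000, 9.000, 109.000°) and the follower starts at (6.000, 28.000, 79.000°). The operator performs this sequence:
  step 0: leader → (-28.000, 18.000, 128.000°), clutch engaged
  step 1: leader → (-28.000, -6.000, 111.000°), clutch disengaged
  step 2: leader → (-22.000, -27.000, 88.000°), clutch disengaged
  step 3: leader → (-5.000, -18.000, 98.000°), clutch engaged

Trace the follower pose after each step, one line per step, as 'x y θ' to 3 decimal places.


step 0: Δleader=(13.000, 9.000, 19.000°), engaged; cmd=(3.250, 37.000, 6.750°) → follower=(9.250, 65.000, 85.750°)
step 1: Δleader=(0.000, -24.000, -17.000°), disengaged; cmd=(0,0,0) → follower holds at (9.250, 65.000, 85.750°)
step 2: Δleader=(6.000, -21.000, -23.000°), disengaged; cmd=(0,0,0) → follower holds at (9.250, 65.000, 85.750°)
step 3: Δleader=(17.000, 9.000, 10.000°), engaged; cmd=(4.250, 37.000, 4.500°) → follower=(13.500, 102.000, 90.250°)

9.250 65.000 85.750
9.250 65.000 85.750
9.250 65.000 85.750
13.500 102.000 90.250


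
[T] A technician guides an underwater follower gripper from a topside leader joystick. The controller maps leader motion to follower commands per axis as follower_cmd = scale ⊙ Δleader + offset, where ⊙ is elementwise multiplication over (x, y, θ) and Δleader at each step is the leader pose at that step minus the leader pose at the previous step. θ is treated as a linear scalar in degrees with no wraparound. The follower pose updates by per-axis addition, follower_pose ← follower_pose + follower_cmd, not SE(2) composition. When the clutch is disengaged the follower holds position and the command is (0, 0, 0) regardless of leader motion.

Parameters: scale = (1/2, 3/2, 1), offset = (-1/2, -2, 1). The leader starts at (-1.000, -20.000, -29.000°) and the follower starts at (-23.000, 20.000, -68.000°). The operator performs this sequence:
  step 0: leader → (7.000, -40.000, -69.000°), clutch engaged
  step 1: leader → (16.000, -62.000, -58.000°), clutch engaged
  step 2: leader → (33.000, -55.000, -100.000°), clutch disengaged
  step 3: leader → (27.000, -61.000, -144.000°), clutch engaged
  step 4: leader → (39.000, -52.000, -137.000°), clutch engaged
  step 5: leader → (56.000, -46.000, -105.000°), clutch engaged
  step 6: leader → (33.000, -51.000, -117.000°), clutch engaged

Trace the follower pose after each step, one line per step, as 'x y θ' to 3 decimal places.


-19.500 -12.000 -107.000
-15.500 -47.000 -95.000
-15.500 -47.000 -95.000
-19.000 -58.000 -138.000
-13.500 -46.500 -130.000
-5.500 -39.500 -97.000
-17.500 -49.000 -108.000

step 0: Δleader=(8.000, -20.000, -40.000°), engaged; cmd=(3.500, -32.000, -39.000°) → follower=(-19.500, -12.000, -107.000°)
step 1: Δleader=(9.000, -22.000, 11.000°), engaged; cmd=(4.000, -35.000, 12.000°) → follower=(-15.500, -47.000, -95.000°)
step 2: Δleader=(17.000, 7.000, -42.000°), disengaged; cmd=(0,0,0) → follower holds at (-15.500, -47.000, -95.000°)
step 3: Δleader=(-6.000, -6.000, -44.000°), engaged; cmd=(-3.500, -11.000, -43.000°) → follower=(-19.000, -58.000, -138.000°)
step 4: Δleader=(12.000, 9.000, 7.000°), engaged; cmd=(5.500, 11.500, 8.000°) → follower=(-13.500, -46.500, -130.000°)
step 5: Δleader=(17.000, 6.000, 32.000°), engaged; cmd=(8.000, 7.000, 33.000°) → follower=(-5.500, -39.500, -97.000°)
step 6: Δleader=(-23.000, -5.000, -12.000°), engaged; cmd=(-12.000, -9.500, -11.000°) → follower=(-17.500, -49.000, -108.000°)


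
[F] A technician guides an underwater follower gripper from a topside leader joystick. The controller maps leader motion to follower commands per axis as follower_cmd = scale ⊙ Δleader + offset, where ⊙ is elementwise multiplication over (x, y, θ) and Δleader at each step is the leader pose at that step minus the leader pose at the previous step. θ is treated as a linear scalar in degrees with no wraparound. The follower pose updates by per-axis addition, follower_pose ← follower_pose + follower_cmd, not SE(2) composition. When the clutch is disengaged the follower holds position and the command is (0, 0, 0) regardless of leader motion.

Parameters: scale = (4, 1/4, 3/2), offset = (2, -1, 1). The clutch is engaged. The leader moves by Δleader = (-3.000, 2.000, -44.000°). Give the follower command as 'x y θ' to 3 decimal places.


-10.000 -0.500 -65.000

axis x: 4·-3.000 + 2 = -10.000
axis y: 1/4·2.000 + -1 = -0.500
axis θ: 3/2·-44.000 + 1 = -65.000


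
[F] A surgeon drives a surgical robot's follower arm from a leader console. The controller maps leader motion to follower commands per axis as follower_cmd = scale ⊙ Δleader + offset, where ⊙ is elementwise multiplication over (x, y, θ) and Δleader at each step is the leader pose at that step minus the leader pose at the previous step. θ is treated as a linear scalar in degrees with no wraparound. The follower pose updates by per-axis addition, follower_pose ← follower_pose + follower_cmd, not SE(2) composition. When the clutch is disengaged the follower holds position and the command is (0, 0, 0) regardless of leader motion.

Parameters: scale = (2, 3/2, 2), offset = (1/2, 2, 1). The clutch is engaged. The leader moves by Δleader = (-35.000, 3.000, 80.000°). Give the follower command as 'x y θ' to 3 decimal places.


axis x: 2·-35.000 + 1/2 = -69.500
axis y: 3/2·3.000 + 2 = 6.500
axis θ: 2·80.000 + 1 = 161.000

-69.500 6.500 161.000


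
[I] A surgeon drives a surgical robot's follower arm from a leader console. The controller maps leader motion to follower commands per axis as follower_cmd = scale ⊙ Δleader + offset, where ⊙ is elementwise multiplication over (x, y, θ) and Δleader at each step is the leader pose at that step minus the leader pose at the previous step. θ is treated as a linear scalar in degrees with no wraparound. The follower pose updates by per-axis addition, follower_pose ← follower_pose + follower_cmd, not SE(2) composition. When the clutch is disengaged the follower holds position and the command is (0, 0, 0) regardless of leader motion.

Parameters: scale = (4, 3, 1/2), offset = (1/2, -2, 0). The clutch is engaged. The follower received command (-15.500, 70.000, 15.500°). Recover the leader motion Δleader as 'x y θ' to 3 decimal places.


axis x: (-15.500 − 1/2) / (4) = -4.000
axis y: (70.000 − -2) / (3) = 24.000
axis θ: (15.500 − 0) / (1/2) = 31.000

-4.000 24.000 31.000


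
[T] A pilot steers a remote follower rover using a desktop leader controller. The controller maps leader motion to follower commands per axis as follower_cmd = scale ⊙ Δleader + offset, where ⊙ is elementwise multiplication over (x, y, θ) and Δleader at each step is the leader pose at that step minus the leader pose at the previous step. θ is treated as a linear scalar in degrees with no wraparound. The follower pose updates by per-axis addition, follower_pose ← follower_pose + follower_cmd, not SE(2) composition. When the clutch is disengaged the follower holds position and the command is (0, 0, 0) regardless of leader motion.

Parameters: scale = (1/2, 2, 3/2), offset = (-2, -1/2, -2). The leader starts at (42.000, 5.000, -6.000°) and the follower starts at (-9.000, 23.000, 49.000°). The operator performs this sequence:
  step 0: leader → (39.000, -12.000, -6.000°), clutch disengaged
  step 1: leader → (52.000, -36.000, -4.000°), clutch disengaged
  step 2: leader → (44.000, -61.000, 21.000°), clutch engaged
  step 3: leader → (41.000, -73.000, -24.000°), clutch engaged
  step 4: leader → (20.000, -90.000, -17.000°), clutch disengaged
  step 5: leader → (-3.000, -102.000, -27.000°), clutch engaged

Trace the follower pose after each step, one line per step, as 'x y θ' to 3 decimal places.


step 0: Δleader=(-3.000, -17.000, 0.000°), disengaged; cmd=(0,0,0) → follower holds at (-9.000, 23.000, 49.000°)
step 1: Δleader=(13.000, -24.000, 2.000°), disengaged; cmd=(0,0,0) → follower holds at (-9.000, 23.000, 49.000°)
step 2: Δleader=(-8.000, -25.000, 25.000°), engaged; cmd=(-6.000, -50.500, 35.500°) → follower=(-15.000, -27.500, 84.500°)
step 3: Δleader=(-3.000, -12.000, -45.000°), engaged; cmd=(-3.500, -24.500, -69.500°) → follower=(-18.500, -52.000, 15.000°)
step 4: Δleader=(-21.000, -17.000, 7.000°), disengaged; cmd=(0,0,0) → follower holds at (-18.500, -52.000, 15.000°)
step 5: Δleader=(-23.000, -12.000, -10.000°), engaged; cmd=(-13.500, -24.500, -17.000°) → follower=(-32.000, -76.500, -2.000°)

-9.000 23.000 49.000
-9.000 23.000 49.000
-15.000 -27.500 84.500
-18.500 -52.000 15.000
-18.500 -52.000 15.000
-32.000 -76.500 -2.000


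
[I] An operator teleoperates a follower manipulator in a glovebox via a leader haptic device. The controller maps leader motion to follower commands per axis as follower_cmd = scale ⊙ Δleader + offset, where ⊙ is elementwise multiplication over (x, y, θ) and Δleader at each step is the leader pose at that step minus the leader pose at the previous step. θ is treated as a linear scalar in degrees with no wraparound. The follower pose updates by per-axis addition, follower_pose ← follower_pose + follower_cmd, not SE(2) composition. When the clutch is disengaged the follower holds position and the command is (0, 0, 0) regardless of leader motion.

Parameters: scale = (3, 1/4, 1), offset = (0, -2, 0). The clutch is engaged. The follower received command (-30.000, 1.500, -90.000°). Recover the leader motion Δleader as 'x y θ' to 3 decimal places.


-10.000 14.000 -90.000

axis x: (-30.000 − 0) / (3) = -10.000
axis y: (1.500 − -2) / (1/4) = 14.000
axis θ: (-90.000 − 0) / (1) = -90.000


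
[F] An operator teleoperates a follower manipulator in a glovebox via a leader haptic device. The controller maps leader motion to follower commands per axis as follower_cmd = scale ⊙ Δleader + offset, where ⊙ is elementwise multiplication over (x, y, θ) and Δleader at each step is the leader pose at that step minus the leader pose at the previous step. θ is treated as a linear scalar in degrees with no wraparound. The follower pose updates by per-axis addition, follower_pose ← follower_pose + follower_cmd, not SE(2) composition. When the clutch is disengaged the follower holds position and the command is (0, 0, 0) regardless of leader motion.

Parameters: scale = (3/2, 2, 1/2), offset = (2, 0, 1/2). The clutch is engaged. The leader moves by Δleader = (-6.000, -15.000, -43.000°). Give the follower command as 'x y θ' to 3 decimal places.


-7.000 -30.000 -21.000

axis x: 3/2·-6.000 + 2 = -7.000
axis y: 2·-15.000 + 0 = -30.000
axis θ: 1/2·-43.000 + 1/2 = -21.000


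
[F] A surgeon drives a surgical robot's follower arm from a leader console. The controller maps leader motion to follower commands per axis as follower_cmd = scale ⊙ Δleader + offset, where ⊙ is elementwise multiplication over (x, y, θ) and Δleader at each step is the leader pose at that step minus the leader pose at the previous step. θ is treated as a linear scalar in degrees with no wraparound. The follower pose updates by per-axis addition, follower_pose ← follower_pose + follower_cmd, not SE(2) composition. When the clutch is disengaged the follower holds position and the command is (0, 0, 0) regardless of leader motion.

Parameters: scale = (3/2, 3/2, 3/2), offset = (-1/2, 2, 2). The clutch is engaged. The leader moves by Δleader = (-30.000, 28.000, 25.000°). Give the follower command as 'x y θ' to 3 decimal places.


axis x: 3/2·-30.000 + -1/2 = -45.500
axis y: 3/2·28.000 + 2 = 44.000
axis θ: 3/2·25.000 + 2 = 39.500

-45.500 44.000 39.500


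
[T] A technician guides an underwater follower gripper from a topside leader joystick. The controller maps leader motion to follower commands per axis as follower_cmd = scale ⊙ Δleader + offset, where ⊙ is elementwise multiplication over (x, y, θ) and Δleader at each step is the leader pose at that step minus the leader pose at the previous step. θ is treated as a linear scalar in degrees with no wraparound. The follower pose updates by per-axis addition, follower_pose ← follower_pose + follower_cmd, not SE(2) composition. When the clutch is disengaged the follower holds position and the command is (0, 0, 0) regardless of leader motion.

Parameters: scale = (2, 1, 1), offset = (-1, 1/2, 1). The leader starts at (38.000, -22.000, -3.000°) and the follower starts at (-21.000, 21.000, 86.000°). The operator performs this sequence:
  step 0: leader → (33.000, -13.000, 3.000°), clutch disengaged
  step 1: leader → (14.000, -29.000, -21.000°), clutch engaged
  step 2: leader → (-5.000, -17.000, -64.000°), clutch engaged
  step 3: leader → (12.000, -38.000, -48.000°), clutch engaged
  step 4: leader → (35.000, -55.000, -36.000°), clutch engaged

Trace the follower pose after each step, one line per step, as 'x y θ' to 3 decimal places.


-21.000 21.000 86.000
-60.000 5.500 63.000
-99.000 18.000 21.000
-66.000 -2.500 38.000
-21.000 -19.000 51.000

step 0: Δleader=(-5.000, 9.000, 6.000°), disengaged; cmd=(0,0,0) → follower holds at (-21.000, 21.000, 86.000°)
step 1: Δleader=(-19.000, -16.000, -24.000°), engaged; cmd=(-39.000, -15.500, -23.000°) → follower=(-60.000, 5.500, 63.000°)
step 2: Δleader=(-19.000, 12.000, -43.000°), engaged; cmd=(-39.000, 12.500, -42.000°) → follower=(-99.000, 18.000, 21.000°)
step 3: Δleader=(17.000, -21.000, 16.000°), engaged; cmd=(33.000, -20.500, 17.000°) → follower=(-66.000, -2.500, 38.000°)
step 4: Δleader=(23.000, -17.000, 12.000°), engaged; cmd=(45.000, -16.500, 13.000°) → follower=(-21.000, -19.000, 51.000°)


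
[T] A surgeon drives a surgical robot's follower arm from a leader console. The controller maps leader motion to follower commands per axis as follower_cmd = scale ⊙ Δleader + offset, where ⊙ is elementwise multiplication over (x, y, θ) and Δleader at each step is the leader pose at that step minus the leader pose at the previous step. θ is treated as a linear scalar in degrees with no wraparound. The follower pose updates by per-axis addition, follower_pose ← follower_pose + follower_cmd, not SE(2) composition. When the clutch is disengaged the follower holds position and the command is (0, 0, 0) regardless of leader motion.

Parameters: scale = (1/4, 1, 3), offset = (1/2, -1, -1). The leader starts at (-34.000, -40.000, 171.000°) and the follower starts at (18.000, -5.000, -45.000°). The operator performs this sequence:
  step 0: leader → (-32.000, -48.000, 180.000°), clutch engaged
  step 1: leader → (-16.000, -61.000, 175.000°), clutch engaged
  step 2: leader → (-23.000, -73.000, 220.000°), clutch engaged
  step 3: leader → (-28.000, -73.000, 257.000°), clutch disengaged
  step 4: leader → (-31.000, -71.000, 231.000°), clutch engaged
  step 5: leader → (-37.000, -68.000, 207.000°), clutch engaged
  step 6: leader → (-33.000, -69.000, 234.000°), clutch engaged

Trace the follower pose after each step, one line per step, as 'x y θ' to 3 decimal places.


19.000 -14.000 -19.000
23.500 -28.000 -35.000
22.250 -41.000 99.000
22.250 -41.000 99.000
22.000 -40.000 20.000
21.000 -38.000 -53.000
22.500 -40.000 27.000

step 0: Δleader=(2.000, -8.000, 9.000°), engaged; cmd=(1.000, -9.000, 26.000°) → follower=(19.000, -14.000, -19.000°)
step 1: Δleader=(16.000, -13.000, -5.000°), engaged; cmd=(4.500, -14.000, -16.000°) → follower=(23.500, -28.000, -35.000°)
step 2: Δleader=(-7.000, -12.000, 45.000°), engaged; cmd=(-1.250, -13.000, 134.000°) → follower=(22.250, -41.000, 99.000°)
step 3: Δleader=(-5.000, 0.000, 37.000°), disengaged; cmd=(0,0,0) → follower holds at (22.250, -41.000, 99.000°)
step 4: Δleader=(-3.000, 2.000, -26.000°), engaged; cmd=(-0.250, 1.000, -79.000°) → follower=(22.000, -40.000, 20.000°)
step 5: Δleader=(-6.000, 3.000, -24.000°), engaged; cmd=(-1.000, 2.000, -73.000°) → follower=(21.000, -38.000, -53.000°)
step 6: Δleader=(4.000, -1.000, 27.000°), engaged; cmd=(1.500, -2.000, 80.000°) → follower=(22.500, -40.000, 27.000°)


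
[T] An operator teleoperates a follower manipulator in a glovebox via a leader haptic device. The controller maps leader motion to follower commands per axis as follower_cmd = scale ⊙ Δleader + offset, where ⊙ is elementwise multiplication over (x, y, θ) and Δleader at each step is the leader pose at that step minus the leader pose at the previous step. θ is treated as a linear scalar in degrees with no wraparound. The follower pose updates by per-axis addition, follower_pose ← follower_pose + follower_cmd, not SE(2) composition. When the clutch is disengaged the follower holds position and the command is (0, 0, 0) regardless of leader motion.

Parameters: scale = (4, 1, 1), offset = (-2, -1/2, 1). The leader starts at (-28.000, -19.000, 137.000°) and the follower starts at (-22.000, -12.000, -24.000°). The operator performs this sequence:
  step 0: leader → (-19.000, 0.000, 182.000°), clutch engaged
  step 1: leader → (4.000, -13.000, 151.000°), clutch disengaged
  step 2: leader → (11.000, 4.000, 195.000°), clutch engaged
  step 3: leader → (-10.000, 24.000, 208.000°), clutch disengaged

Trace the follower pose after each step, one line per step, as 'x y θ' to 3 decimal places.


step 0: Δleader=(9.000, 19.000, 45.000°), engaged; cmd=(34.000, 18.500, 46.000°) → follower=(12.000, 6.500, 22.000°)
step 1: Δleader=(23.000, -13.000, -31.000°), disengaged; cmd=(0,0,0) → follower holds at (12.000, 6.500, 22.000°)
step 2: Δleader=(7.000, 17.000, 44.000°), engaged; cmd=(26.000, 16.500, 45.000°) → follower=(38.000, 23.000, 67.000°)
step 3: Δleader=(-21.000, 20.000, 13.000°), disengaged; cmd=(0,0,0) → follower holds at (38.000, 23.000, 67.000°)

12.000 6.500 22.000
12.000 6.500 22.000
38.000 23.000 67.000
38.000 23.000 67.000


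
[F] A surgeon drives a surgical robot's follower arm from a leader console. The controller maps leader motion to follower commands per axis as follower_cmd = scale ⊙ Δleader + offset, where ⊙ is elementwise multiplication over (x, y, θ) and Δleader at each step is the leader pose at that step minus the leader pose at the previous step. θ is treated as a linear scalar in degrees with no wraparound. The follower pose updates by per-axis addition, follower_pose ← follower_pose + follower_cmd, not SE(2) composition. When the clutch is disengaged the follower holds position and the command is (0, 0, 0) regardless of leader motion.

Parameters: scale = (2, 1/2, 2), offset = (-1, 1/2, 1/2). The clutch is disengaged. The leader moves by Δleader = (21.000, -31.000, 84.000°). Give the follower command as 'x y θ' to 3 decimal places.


clutch disengaged → follower holds; cmd = (0, 0, 0)

0.000 0.000 0.000


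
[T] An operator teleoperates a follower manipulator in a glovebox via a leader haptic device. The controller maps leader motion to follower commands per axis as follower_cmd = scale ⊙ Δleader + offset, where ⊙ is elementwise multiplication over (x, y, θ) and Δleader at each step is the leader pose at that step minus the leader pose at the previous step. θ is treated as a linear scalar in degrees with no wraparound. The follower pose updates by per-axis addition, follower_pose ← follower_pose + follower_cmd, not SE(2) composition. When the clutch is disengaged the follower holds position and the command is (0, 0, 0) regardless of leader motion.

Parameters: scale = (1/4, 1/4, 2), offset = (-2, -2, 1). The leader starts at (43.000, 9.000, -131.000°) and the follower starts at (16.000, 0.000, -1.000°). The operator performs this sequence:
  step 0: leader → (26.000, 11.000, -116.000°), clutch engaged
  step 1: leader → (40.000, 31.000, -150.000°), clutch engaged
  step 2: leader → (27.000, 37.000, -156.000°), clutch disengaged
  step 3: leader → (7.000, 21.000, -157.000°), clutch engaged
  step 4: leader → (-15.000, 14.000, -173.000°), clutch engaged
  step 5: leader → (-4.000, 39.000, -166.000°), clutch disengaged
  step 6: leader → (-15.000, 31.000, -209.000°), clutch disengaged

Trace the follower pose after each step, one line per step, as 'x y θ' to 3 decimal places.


9.750 -1.500 30.000
11.250 1.500 -37.000
11.250 1.500 -37.000
4.250 -4.500 -38.000
-3.250 -8.250 -69.000
-3.250 -8.250 -69.000
-3.250 -8.250 -69.000

step 0: Δleader=(-17.000, 2.000, 15.000°), engaged; cmd=(-6.250, -1.500, 31.000°) → follower=(9.750, -1.500, 30.000°)
step 1: Δleader=(14.000, 20.000, -34.000°), engaged; cmd=(1.500, 3.000, -67.000°) → follower=(11.250, 1.500, -37.000°)
step 2: Δleader=(-13.000, 6.000, -6.000°), disengaged; cmd=(0,0,0) → follower holds at (11.250, 1.500, -37.000°)
step 3: Δleader=(-20.000, -16.000, -1.000°), engaged; cmd=(-7.000, -6.000, -1.000°) → follower=(4.250, -4.500, -38.000°)
step 4: Δleader=(-22.000, -7.000, -16.000°), engaged; cmd=(-7.500, -3.750, -31.000°) → follower=(-3.250, -8.250, -69.000°)
step 5: Δleader=(11.000, 25.000, 7.000°), disengaged; cmd=(0,0,0) → follower holds at (-3.250, -8.250, -69.000°)
step 6: Δleader=(-11.000, -8.000, -43.000°), disengaged; cmd=(0,0,0) → follower holds at (-3.250, -8.250, -69.000°)


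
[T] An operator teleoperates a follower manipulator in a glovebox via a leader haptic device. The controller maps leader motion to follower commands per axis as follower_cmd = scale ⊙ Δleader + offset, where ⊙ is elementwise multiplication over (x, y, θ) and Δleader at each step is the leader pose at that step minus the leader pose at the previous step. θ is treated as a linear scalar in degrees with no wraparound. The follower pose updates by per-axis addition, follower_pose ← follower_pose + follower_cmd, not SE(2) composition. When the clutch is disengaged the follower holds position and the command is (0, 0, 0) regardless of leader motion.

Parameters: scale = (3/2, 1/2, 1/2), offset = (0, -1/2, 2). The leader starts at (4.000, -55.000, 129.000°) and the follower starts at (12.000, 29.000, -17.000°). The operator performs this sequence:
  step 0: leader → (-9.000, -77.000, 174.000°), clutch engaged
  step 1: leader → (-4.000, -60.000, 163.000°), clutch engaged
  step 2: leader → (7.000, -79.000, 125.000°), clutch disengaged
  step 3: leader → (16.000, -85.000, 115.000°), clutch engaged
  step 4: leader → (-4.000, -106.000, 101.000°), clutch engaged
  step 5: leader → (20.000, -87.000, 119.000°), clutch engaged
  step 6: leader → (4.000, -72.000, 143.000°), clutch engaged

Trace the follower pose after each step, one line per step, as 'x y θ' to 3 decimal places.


step 0: Δleader=(-13.000, -22.000, 45.000°), engaged; cmd=(-19.500, -11.500, 24.500°) → follower=(-7.500, 17.500, 7.500°)
step 1: Δleader=(5.000, 17.000, -11.000°), engaged; cmd=(7.500, 8.000, -3.500°) → follower=(0.000, 25.500, 4.000°)
step 2: Δleader=(11.000, -19.000, -38.000°), disengaged; cmd=(0,0,0) → follower holds at (0.000, 25.500, 4.000°)
step 3: Δleader=(9.000, -6.000, -10.000°), engaged; cmd=(13.500, -3.500, -3.000°) → follower=(13.500, 22.000, 1.000°)
step 4: Δleader=(-20.000, -21.000, -14.000°), engaged; cmd=(-30.000, -11.000, -5.000°) → follower=(-16.500, 11.000, -4.000°)
step 5: Δleader=(24.000, 19.000, 18.000°), engaged; cmd=(36.000, 9.000, 11.000°) → follower=(19.500, 20.000, 7.000°)
step 6: Δleader=(-16.000, 15.000, 24.000°), engaged; cmd=(-24.000, 7.000, 14.000°) → follower=(-4.500, 27.000, 21.000°)

-7.500 17.500 7.500
0.000 25.500 4.000
0.000 25.500 4.000
13.500 22.000 1.000
-16.500 11.000 -4.000
19.500 20.000 7.000
-4.500 27.000 21.000


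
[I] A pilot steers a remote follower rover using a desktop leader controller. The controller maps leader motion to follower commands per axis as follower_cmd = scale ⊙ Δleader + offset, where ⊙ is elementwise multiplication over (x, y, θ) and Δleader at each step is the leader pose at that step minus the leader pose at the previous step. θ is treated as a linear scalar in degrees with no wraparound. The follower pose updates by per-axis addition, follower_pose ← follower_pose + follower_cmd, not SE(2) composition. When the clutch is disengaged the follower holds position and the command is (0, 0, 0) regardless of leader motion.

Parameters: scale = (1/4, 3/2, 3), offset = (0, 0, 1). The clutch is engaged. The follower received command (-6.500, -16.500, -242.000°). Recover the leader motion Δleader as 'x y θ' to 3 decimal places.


axis x: (-6.500 − 0) / (1/4) = -26.000
axis y: (-16.500 − 0) / (3/2) = -11.000
axis θ: (-242.000 − 1) / (3) = -81.000

-26.000 -11.000 -81.000


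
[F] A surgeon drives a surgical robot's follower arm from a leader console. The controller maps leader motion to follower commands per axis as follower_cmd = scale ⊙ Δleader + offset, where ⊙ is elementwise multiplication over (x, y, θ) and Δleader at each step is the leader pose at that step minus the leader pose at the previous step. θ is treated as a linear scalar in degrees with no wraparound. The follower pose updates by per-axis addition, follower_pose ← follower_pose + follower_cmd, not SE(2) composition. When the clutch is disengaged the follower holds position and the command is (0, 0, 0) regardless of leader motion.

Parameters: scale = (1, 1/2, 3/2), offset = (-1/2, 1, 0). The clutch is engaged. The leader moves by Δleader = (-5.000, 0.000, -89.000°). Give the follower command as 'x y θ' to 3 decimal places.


axis x: 1·-5.000 + -1/2 = -5.500
axis y: 1/2·0.000 + 1 = 1.000
axis θ: 3/2·-89.000 + 0 = -133.500

-5.500 1.000 -133.500


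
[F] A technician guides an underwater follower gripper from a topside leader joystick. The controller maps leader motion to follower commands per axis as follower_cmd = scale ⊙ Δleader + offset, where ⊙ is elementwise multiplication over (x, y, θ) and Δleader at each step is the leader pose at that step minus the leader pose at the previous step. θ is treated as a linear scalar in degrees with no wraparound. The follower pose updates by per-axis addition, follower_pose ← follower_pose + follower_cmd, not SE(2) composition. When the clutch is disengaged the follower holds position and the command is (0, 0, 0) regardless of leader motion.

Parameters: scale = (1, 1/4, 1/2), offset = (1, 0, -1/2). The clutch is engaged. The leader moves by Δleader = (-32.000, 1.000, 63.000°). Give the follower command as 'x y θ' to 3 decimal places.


axis x: 1·-32.000 + 1 = -31.000
axis y: 1/4·1.000 + 0 = 0.250
axis θ: 1/2·63.000 + -1/2 = 31.000

-31.000 0.250 31.000


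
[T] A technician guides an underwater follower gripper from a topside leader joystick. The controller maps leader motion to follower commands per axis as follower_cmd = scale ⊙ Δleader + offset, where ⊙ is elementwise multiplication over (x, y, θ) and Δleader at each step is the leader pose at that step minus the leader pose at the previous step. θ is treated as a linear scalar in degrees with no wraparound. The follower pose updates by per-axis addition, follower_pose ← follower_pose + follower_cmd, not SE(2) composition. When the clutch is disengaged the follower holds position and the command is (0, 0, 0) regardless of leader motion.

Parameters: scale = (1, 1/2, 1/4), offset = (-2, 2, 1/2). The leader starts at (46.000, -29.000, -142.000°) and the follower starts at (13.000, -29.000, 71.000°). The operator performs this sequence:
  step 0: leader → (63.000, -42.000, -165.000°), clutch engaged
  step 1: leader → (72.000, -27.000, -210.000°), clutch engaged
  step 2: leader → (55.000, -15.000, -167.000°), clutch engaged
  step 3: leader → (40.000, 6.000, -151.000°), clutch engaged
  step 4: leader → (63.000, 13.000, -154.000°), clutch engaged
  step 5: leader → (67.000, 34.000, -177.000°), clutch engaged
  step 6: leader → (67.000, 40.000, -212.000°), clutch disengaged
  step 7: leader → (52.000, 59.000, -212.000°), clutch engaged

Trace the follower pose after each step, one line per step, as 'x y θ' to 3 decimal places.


step 0: Δleader=(17.000, -13.000, -23.000°), engaged; cmd=(15.000, -4.500, -5.250°) → follower=(28.000, -33.500, 65.750°)
step 1: Δleader=(9.000, 15.000, -45.000°), engaged; cmd=(7.000, 9.500, -10.750°) → follower=(35.000, -24.000, 55.000°)
step 2: Δleader=(-17.000, 12.000, 43.000°), engaged; cmd=(-19.000, 8.000, 11.250°) → follower=(16.000, -16.000, 66.250°)
step 3: Δleader=(-15.000, 21.000, 16.000°), engaged; cmd=(-17.000, 12.500, 4.500°) → follower=(-1.000, -3.500, 70.750°)
step 4: Δleader=(23.000, 7.000, -3.000°), engaged; cmd=(21.000, 5.500, -0.250°) → follower=(20.000, 2.000, 70.500°)
step 5: Δleader=(4.000, 21.000, -23.000°), engaged; cmd=(2.000, 12.500, -5.250°) → follower=(22.000, 14.500, 65.250°)
step 6: Δleader=(0.000, 6.000, -35.000°), disengaged; cmd=(0,0,0) → follower holds at (22.000, 14.500, 65.250°)
step 7: Δleader=(-15.000, 19.000, 0.000°), engaged; cmd=(-17.000, 11.500, 0.500°) → follower=(5.000, 26.000, 65.750°)

28.000 -33.500 65.750
35.000 -24.000 55.000
16.000 -16.000 66.250
-1.000 -3.500 70.750
20.000 2.000 70.500
22.000 14.500 65.250
22.000 14.500 65.250
5.000 26.000 65.750


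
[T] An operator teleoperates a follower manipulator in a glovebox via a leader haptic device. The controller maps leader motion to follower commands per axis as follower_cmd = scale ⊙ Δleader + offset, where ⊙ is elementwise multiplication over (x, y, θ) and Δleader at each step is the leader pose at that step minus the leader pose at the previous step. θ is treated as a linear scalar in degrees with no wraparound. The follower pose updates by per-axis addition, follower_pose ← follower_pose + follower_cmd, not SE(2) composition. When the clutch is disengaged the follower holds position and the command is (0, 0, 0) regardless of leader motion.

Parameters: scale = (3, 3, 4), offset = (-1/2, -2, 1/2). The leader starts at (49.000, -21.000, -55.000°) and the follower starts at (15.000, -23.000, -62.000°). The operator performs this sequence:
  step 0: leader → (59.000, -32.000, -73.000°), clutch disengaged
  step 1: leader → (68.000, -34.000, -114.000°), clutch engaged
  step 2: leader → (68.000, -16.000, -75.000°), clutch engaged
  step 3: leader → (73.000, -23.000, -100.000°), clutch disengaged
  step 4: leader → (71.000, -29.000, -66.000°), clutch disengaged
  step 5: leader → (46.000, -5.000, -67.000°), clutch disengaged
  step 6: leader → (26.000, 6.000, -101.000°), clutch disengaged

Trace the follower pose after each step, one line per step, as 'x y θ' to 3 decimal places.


15.000 -23.000 -62.000
41.500 -31.000 -225.500
41.000 21.000 -69.000
41.000 21.000 -69.000
41.000 21.000 -69.000
41.000 21.000 -69.000
41.000 21.000 -69.000

step 0: Δleader=(10.000, -11.000, -18.000°), disengaged; cmd=(0,0,0) → follower holds at (15.000, -23.000, -62.000°)
step 1: Δleader=(9.000, -2.000, -41.000°), engaged; cmd=(26.500, -8.000, -163.500°) → follower=(41.500, -31.000, -225.500°)
step 2: Δleader=(0.000, 18.000, 39.000°), engaged; cmd=(-0.500, 52.000, 156.500°) → follower=(41.000, 21.000, -69.000°)
step 3: Δleader=(5.000, -7.000, -25.000°), disengaged; cmd=(0,0,0) → follower holds at (41.000, 21.000, -69.000°)
step 4: Δleader=(-2.000, -6.000, 34.000°), disengaged; cmd=(0,0,0) → follower holds at (41.000, 21.000, -69.000°)
step 5: Δleader=(-25.000, 24.000, -1.000°), disengaged; cmd=(0,0,0) → follower holds at (41.000, 21.000, -69.000°)
step 6: Δleader=(-20.000, 11.000, -34.000°), disengaged; cmd=(0,0,0) → follower holds at (41.000, 21.000, -69.000°)
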